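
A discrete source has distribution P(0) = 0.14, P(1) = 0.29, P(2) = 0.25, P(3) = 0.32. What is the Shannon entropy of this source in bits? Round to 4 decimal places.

1.9410 bits

H = −Σ pᵢ log₂ pᵢ.
−0.14·log₂(0.14) = 0.3971
−0.29·log₂(0.29) = 0.5179
−0.25·log₂(0.25) = 0.5000
−0.32·log₂(0.32) = 0.5260
Sum ≈ 1.9410 → 1.9410 bits.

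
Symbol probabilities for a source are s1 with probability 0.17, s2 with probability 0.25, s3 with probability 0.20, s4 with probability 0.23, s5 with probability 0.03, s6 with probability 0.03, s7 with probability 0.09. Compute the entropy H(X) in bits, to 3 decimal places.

2.503 bits

H = −Σ pᵢ log₂ pᵢ.
−0.17·log₂(0.17) = 0.4346
−0.25·log₂(0.25) = 0.5000
−0.20·log₂(0.20) = 0.4644
−0.23·log₂(0.23) = 0.4877
−0.03·log₂(0.03) = 0.1518
−0.03·log₂(0.03) = 0.1518
−0.09·log₂(0.09) = 0.3127
Sum ≈ 2.5028 → 2.503 bits.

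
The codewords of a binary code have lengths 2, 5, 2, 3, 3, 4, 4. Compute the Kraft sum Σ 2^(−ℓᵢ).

0.90625

With common denominator 2^5 = 32: Σ 2^(−ℓᵢ) = 8/32 + 1/32 + 8/32 + 4/32 + 4/32 + 2/32 + 2/32 = 29/32 = 0.90625.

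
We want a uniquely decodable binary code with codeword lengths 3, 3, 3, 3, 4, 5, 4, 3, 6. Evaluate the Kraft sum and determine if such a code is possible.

With common denominator 2^6 = 64: Σ 2^(−ℓᵢ) = 8/64 + 8/64 + 8/64 + 8/64 + 4/64 + 2/64 + 4/64 + 8/64 + 1/64 = 51/64 = 0.796875.
Kraft's inequality requires Σ ≤ 1; here Σ = 0.796875 ≤ 1, so such a prefix code exists.

0.796875; yes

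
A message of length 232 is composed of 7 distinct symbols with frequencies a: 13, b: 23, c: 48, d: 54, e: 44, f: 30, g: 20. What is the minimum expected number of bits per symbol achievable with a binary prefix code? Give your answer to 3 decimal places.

2.703 bits/symbol

Probabilities are the counts divided by 232.
Repeatedly combine the two least-probable nodes; the expected code length is the sum of the merged weights.
merge 13/232 + 5/58 → 33/232
merge 23/232 + 15/116 → 53/232
merge 33/232 + 11/58 → 77/232
merge 6/29 + 53/232 → 101/232
merge 27/116 + 77/232 → 131/232
merge 101/232 + 131/232 → 1
L = 33/232 + 53/232 + 77/232 + 101/232 + 131/232 + 1 = 627/232 ≈ 2.703 bits/symbol.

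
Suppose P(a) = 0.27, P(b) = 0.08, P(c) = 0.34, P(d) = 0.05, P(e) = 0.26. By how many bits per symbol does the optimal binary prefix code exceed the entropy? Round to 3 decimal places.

0.078 bits

Entropy H = −Σ p log₂ p ≈ 2.0521 bits.
Huffman merges: 1/20+2/25→13/100; 13/100+13/50→39/100; 27/100+17/50→61/100; 39/100+61/100→1. L = 213/100 ≈ 2.1300.
L − H = 2.1300 − 2.0521 = 0.078 bits.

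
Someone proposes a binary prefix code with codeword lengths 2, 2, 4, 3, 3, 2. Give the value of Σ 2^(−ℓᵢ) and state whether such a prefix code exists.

1.0625; no

With common denominator 2^4 = 16: Σ 2^(−ℓᵢ) = 4/16 + 4/16 + 1/16 + 2/16 + 2/16 + 4/16 = 17/16 = 1.0625.
Kraft's inequality requires Σ ≤ 1; here Σ = 1.0625 > 1, so no such prefix code exists.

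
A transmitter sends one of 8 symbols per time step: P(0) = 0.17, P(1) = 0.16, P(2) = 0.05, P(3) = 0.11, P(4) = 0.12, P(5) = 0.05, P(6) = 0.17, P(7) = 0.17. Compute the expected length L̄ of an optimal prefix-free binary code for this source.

2.93 bits/symbol

Repeatedly combine the two least-probable nodes; the expected code length is the sum of the merged weights.
merge 1/20 + 1/20 → 1/10
merge 1/10 + 11/100 → 21/100
merge 3/25 + 4/25 → 7/25
merge 17/100 + 17/100 → 17/50
merge 17/100 + 21/100 → 19/50
merge 7/25 + 17/50 → 31/50
merge 19/50 + 31/50 → 1
L = 1/10 + 21/100 + 7/25 + 17/50 + 19/50 + 31/50 + 1 = 293/100 = 2.93 bits/symbol.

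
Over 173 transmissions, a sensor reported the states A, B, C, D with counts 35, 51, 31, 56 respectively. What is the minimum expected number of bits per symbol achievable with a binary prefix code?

2 bits/symbol

Probabilities are the counts divided by 173.
Repeatedly combine the two least-probable nodes; the expected code length is the sum of the merged weights.
merge 31/173 + 35/173 → 66/173
merge 51/173 + 56/173 → 107/173
merge 66/173 + 107/173 → 1
L = 66/173 + 107/173 + 1 = 2 bits/symbol.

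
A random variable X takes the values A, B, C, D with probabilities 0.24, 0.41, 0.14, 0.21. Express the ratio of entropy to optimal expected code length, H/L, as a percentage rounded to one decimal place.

97.5%

Entropy H = −Σ p log₂ p ≈ 1.8915 bits.
Huffman merges: 7/50+21/100→7/20; 6/25+7/20→59/100; 41/100+59/100→1. L = 97/50 ≈ 1.9400.
Efficiency = H/L = 1.8915/1.9400 = 97.5%.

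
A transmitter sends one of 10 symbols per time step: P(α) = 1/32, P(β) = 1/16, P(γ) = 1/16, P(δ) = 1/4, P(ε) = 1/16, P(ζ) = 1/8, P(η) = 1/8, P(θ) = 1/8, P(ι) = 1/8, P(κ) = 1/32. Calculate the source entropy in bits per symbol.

3.0625 bits

Each probability is a power of 1/2, so log₂(1/p) is an integer.
H = Σ p·log₂(1/p) = 1/32·5 + 1/16·4 + 1/16·4 + 1/4·2 + 1/16·4 + 1/8·3 + 1/8·3 + 1/8·3 + 1/8·3 + 1/32·5 = 3.0625 bits.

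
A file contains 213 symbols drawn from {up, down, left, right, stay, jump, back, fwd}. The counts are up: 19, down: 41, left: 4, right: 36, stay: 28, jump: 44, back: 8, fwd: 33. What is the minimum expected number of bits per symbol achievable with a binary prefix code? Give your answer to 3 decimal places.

2.803 bits/symbol

Probabilities are the counts divided by 213.
Repeatedly combine the two least-probable nodes; the expected code length is the sum of the merged weights.
merge 4/213 + 8/213 → 4/71
merge 4/71 + 19/213 → 31/213
merge 28/213 + 31/213 → 59/213
merge 11/71 + 12/71 → 23/71
merge 41/213 + 44/213 → 85/213
merge 59/213 + 23/71 → 128/213
merge 85/213 + 128/213 → 1
L = 4/71 + 31/213 + 59/213 + 23/71 + 85/213 + 128/213 + 1 = 199/71 ≈ 2.803 bits/symbol.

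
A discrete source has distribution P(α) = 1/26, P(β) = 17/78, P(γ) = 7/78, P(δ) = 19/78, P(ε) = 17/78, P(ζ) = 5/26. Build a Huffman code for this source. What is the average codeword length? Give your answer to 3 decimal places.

2.449 bits/symbol

Repeatedly combine the two least-probable nodes; the expected code length is the sum of the merged weights.
merge 1/26 + 7/78 → 5/39
merge 5/39 + 5/26 → 25/78
merge 17/78 + 17/78 → 17/39
merge 19/78 + 25/78 → 22/39
merge 17/39 + 22/39 → 1
L = 5/39 + 25/78 + 17/39 + 22/39 + 1 = 191/78 ≈ 2.449 bits/symbol.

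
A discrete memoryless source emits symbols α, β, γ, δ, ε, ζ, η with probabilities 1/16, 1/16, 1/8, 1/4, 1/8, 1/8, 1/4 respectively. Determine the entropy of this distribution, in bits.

2.625 bits

Each probability is a power of 1/2, so log₂(1/p) is an integer.
H = Σ p·log₂(1/p) = 1/16·4 + 1/16·4 + 1/8·3 + 1/4·2 + 1/8·3 + 1/8·3 + 1/4·2 = 2.625 bits.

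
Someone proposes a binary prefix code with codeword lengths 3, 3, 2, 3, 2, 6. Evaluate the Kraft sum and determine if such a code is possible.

0.890625; yes

With common denominator 2^6 = 64: Σ 2^(−ℓᵢ) = 8/64 + 8/64 + 16/64 + 8/64 + 16/64 + 1/64 = 57/64 = 0.890625.
Kraft's inequality requires Σ ≤ 1; here Σ = 0.890625 ≤ 1, so such a prefix code exists.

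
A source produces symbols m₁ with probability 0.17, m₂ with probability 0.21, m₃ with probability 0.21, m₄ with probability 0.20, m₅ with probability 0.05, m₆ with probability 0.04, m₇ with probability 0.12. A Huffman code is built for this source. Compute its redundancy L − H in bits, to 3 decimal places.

Entropy H = −Σ p log₂ p ≈ 2.6135 bits.
Huffman merges: 1/25+1/20→9/100; 9/100+3/25→21/100; 17/100+1/5→37/100; 21/100+21/100→21/50; 21/100+37/100→29/50; 21/50+29/50→1. L = 267/100 ≈ 2.6700.
L − H = 2.6700 − 2.6135 = 0.056 bits.

0.056 bits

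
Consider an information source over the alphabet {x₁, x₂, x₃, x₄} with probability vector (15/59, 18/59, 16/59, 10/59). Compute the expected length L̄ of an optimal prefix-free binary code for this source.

Repeatedly combine the two least-probable nodes; the expected code length is the sum of the merged weights.
merge 10/59 + 15/59 → 25/59
merge 16/59 + 18/59 → 34/59
merge 25/59 + 34/59 → 1
L = 25/59 + 34/59 + 1 = 2 bits/symbol.

2 bits/symbol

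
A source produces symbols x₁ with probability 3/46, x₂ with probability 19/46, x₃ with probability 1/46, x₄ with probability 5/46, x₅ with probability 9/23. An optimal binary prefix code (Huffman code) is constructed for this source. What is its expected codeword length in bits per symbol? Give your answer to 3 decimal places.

1.870 bits/symbol

Repeatedly combine the two least-probable nodes; the expected code length is the sum of the merged weights.
merge 1/46 + 3/46 → 2/23
merge 2/23 + 5/46 → 9/46
merge 9/46 + 9/23 → 27/46
merge 19/46 + 27/46 → 1
L = 2/23 + 9/46 + 27/46 + 1 = 43/23 ≈ 1.870 bits/symbol.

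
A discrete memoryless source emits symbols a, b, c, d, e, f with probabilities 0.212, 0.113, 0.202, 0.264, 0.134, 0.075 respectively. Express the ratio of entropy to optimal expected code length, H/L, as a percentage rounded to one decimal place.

Entropy H = −Σ p log₂ p ≈ 2.4721 bits.
Huffman merges: 3/40+113/1000→47/250; 67/500+47/250→161/500; 101/500+53/250→207/500; 33/125+161/500→293/500; 207/500+293/500→1. L = 251/100 ≈ 2.5100.
Efficiency = H/L = 2.4721/2.5100 = 98.5%.

98.5%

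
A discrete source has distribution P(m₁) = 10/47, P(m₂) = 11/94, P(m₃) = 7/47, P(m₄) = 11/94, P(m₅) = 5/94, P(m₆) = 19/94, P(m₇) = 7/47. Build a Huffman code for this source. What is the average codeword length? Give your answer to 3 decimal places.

2.755 bits/symbol

Repeatedly combine the two least-probable nodes; the expected code length is the sum of the merged weights.
merge 5/94 + 11/94 → 8/47
merge 11/94 + 7/47 → 25/94
merge 7/47 + 8/47 → 15/47
merge 19/94 + 10/47 → 39/94
merge 25/94 + 15/47 → 55/94
merge 39/94 + 55/94 → 1
L = 8/47 + 25/94 + 15/47 + 39/94 + 55/94 + 1 = 259/94 ≈ 2.755 bits/symbol.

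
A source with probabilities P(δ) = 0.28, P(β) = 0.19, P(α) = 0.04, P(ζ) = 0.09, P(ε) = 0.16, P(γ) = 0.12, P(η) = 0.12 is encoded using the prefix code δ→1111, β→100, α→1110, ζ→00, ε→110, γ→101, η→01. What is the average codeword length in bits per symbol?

L̄ = Σ pᵢ·ℓᵢ = 0.28·4 + 0.19·3 + 0.04·4 + 0.09·2 + 0.16·3 + 0.12·3 + 0.12·2 = 3.11 bits/symbol.

3.11 bits/symbol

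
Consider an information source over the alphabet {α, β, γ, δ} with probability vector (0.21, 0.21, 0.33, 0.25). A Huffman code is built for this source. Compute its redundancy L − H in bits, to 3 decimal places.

Entropy H = −Σ p log₂ p ≈ 1.9735 bits.
Huffman merges: 21/100+21/100→21/50; 1/4+33/100→29/50; 21/50+29/50→1. L = 2 ≈ 2.0000.
L − H = 2.0000 − 1.9735 = 0.027 bits.

0.027 bits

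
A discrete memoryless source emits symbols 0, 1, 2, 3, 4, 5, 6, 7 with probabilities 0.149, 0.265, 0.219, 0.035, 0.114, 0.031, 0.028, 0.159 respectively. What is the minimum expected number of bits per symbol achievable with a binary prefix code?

Repeatedly combine the two least-probable nodes; the expected code length is the sum of the merged weights.
merge 7/250 + 31/1000 → 59/1000
merge 7/200 + 59/1000 → 47/500
merge 47/500 + 57/500 → 26/125
merge 149/1000 + 159/1000 → 77/250
merge 26/125 + 219/1000 → 427/1000
merge 53/200 + 77/250 → 573/1000
merge 427/1000 + 573/1000 → 1
L = 59/1000 + 47/500 + 26/125 + 77/250 + 427/1000 + 573/1000 + 1 = 2669/1000 = 2.669 bits/symbol.

2.669 bits/symbol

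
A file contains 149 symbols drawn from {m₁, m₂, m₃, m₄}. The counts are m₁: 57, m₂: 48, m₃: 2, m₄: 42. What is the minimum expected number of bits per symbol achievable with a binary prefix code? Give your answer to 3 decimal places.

Probabilities are the counts divided by 149.
Repeatedly combine the two least-probable nodes; the expected code length is the sum of the merged weights.
merge 2/149 + 42/149 → 44/149
merge 44/149 + 48/149 → 92/149
merge 57/149 + 92/149 → 1
L = 44/149 + 92/149 + 1 = 285/149 ≈ 1.913 bits/symbol.

1.913 bits/symbol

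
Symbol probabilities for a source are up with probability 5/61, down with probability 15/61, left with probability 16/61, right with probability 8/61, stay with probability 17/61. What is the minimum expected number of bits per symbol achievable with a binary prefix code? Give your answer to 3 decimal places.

Repeatedly combine the two least-probable nodes; the expected code length is the sum of the merged weights.
merge 5/61 + 8/61 → 13/61
merge 13/61 + 15/61 → 28/61
merge 16/61 + 17/61 → 33/61
merge 28/61 + 33/61 → 1
L = 13/61 + 28/61 + 33/61 + 1 = 135/61 ≈ 2.213 bits/symbol.

2.213 bits/symbol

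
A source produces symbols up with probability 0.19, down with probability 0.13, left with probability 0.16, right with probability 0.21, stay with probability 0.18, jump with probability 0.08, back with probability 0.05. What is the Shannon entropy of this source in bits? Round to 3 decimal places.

2.687 bits

H = −Σ pᵢ log₂ pᵢ.
−0.19·log₂(0.19) = 0.4552
−0.13·log₂(0.13) = 0.3826
−0.16·log₂(0.16) = 0.4230
−0.21·log₂(0.21) = 0.4728
−0.18·log₂(0.18) = 0.4453
−0.08·log₂(0.08) = 0.2915
−0.05·log₂(0.05) = 0.2161
Sum ≈ 2.6866 → 2.687 bits.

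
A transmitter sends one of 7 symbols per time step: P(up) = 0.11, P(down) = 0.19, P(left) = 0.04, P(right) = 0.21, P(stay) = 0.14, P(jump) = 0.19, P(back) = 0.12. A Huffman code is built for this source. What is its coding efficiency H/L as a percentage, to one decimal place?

97.6%

Entropy H = −Σ p log₂ p ≈ 2.6835 bits.
Huffman merges: 1/25+11/100→3/20; 3/25+7/50→13/50; 3/20+19/100→17/50; 19/100+21/100→2/5; 13/50+17/50→3/5; 2/5+3/5→1. L = 11/4 ≈ 2.7500.
Efficiency = H/L = 2.6835/2.7500 = 97.6%.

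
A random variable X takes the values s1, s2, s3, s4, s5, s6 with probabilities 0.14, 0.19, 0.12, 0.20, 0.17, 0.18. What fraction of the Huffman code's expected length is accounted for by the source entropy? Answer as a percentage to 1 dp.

98.2%

Entropy H = −Σ p log₂ p ≈ 2.5637 bits.
Huffman merges: 3/25+7/50→13/50; 17/100+9/50→7/20; 19/100+1/5→39/100; 13/50+7/20→61/100; 39/100+61/100→1. L = 261/100 ≈ 2.6100.
Efficiency = H/L = 2.5637/2.6100 = 98.2%.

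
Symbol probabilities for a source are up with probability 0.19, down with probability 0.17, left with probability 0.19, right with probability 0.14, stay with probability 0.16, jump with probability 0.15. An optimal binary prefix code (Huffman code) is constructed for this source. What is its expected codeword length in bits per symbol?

2.62 bits/symbol

Repeatedly combine the two least-probable nodes; the expected code length is the sum of the merged weights.
merge 7/50 + 3/20 → 29/100
merge 4/25 + 17/100 → 33/100
merge 19/100 + 19/100 → 19/50
merge 29/100 + 33/100 → 31/50
merge 19/50 + 31/50 → 1
L = 29/100 + 33/100 + 19/50 + 31/50 + 1 = 131/50 = 2.62 bits/symbol.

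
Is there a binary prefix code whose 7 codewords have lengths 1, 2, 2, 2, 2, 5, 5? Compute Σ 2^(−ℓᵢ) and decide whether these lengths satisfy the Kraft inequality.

1.5625; no

With common denominator 2^5 = 32: Σ 2^(−ℓᵢ) = 16/32 + 8/32 + 8/32 + 8/32 + 8/32 + 1/32 + 1/32 = 50/32 = 1.5625.
Kraft's inequality requires Σ ≤ 1; here Σ = 1.5625 > 1, so no such prefix code exists.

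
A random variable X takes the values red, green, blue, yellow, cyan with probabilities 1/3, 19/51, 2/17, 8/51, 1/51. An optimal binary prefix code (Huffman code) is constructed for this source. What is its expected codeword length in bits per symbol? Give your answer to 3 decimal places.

2.059 bits/symbol

Repeatedly combine the two least-probable nodes; the expected code length is the sum of the merged weights.
merge 1/51 + 2/17 → 7/51
merge 7/51 + 8/51 → 5/17
merge 5/17 + 1/3 → 32/51
merge 19/51 + 32/51 → 1
L = 7/51 + 5/17 + 32/51 + 1 = 35/17 ≈ 2.059 bits/symbol.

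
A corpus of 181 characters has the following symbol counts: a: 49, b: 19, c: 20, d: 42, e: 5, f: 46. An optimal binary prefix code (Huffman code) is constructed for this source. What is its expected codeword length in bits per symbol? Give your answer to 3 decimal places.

Probabilities are the counts divided by 181.
Repeatedly combine the two least-probable nodes; the expected code length is the sum of the merged weights.
merge 5/181 + 19/181 → 24/181
merge 20/181 + 24/181 → 44/181
merge 42/181 + 44/181 → 86/181
merge 46/181 + 49/181 → 95/181
merge 86/181 + 95/181 → 1
L = 24/181 + 44/181 + 86/181 + 95/181 + 1 = 430/181 ≈ 2.376 bits/symbol.

2.376 bits/symbol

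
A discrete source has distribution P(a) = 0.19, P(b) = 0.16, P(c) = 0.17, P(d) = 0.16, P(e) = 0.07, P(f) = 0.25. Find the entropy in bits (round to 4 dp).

2.5044 bits

H = −Σ pᵢ log₂ pᵢ.
−0.19·log₂(0.19) = 0.4552
−0.16·log₂(0.16) = 0.4230
−0.17·log₂(0.17) = 0.4346
−0.16·log₂(0.16) = 0.4230
−0.07·log₂(0.07) = 0.2686
−0.25·log₂(0.25) = 0.5000
Sum ≈ 2.5044 → 2.5044 bits.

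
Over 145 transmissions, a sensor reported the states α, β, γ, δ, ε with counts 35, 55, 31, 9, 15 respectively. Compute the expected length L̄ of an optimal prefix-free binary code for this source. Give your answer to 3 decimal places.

2.166 bits/symbol

Probabilities are the counts divided by 145.
Repeatedly combine the two least-probable nodes; the expected code length is the sum of the merged weights.
merge 9/145 + 3/29 → 24/145
merge 24/145 + 31/145 → 11/29
merge 7/29 + 11/29 → 18/29
merge 11/29 + 18/29 → 1
L = 24/145 + 11/29 + 18/29 + 1 = 314/145 ≈ 2.166 bits/symbol.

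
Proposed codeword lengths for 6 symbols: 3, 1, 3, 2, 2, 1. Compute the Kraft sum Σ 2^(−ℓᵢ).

1.75

With common denominator 2^3 = 8: Σ 2^(−ℓᵢ) = 1/8 + 4/8 + 1/8 + 2/8 + 2/8 + 4/8 = 14/8 = 1.75.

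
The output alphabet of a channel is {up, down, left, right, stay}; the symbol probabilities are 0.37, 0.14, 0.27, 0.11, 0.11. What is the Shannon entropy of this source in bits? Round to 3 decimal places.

2.138 bits

H = −Σ pᵢ log₂ pᵢ.
−0.37·log₂(0.37) = 0.5307
−0.14·log₂(0.14) = 0.3971
−0.27·log₂(0.27) = 0.5100
−0.11·log₂(0.11) = 0.3503
−0.11·log₂(0.11) = 0.3503
Sum ≈ 2.1384 → 2.138 bits.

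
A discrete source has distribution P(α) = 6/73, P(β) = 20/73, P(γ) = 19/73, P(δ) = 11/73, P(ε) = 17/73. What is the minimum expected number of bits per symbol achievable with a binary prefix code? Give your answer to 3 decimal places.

2.233 bits/symbol

Repeatedly combine the two least-probable nodes; the expected code length is the sum of the merged weights.
merge 6/73 + 11/73 → 17/73
merge 17/73 + 17/73 → 34/73
merge 19/73 + 20/73 → 39/73
merge 34/73 + 39/73 → 1
L = 17/73 + 34/73 + 39/73 + 1 = 163/73 ≈ 2.233 bits/symbol.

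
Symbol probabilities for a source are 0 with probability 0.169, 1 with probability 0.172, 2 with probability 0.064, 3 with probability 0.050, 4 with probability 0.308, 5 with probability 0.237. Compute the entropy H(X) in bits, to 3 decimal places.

2.356 bits

H = −Σ pᵢ log₂ pᵢ.
−0.169·log₂(0.169) = 0.4335
−0.172·log₂(0.172) = 0.4368
−0.064·log₂(0.064) = 0.2538
−0.050·log₂(0.050) = 0.2161
−0.308·log₂(0.308) = 0.5233
−0.237·log₂(0.237) = 0.4923
Sum ≈ 2.3557 → 2.356 bits.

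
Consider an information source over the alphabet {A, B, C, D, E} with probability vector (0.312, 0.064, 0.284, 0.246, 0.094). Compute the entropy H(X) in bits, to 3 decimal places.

2.112 bits

H = −Σ pᵢ log₂ pᵢ.
−0.312·log₂(0.312) = 0.5243
−0.064·log₂(0.064) = 0.2538
−0.284·log₂(0.284) = 0.5158
−0.246·log₂(0.246) = 0.4977
−0.094·log₂(0.094) = 0.3207
Sum ≈ 2.1122 → 2.112 bits.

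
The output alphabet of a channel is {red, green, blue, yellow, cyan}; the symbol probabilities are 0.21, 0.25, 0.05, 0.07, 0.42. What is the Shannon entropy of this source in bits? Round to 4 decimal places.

H = −Σ pᵢ log₂ pᵢ.
−0.21·log₂(0.21) = 0.4728
−0.25·log₂(0.25) = 0.5000
−0.05·log₂(0.05) = 0.2161
−0.07·log₂(0.07) = 0.2686
−0.42·log₂(0.42) = 0.5256
Sum ≈ 1.9831 → 1.9831 bits.

1.9831 bits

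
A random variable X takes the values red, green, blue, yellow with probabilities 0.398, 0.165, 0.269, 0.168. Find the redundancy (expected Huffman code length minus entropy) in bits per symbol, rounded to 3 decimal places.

Entropy H = −Σ p log₂ p ≈ 1.8998 bits.
Huffman merges: 33/200+21/125→333/1000; 269/1000+333/1000→301/500; 199/500+301/500→1. L = 387/200 ≈ 1.9350.
L − H = 1.9350 − 1.8998 = 0.035 bits.

0.035 bits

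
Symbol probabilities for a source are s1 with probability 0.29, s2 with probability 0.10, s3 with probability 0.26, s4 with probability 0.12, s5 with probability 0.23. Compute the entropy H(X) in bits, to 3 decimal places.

H = −Σ pᵢ log₂ pᵢ.
−0.29·log₂(0.29) = 0.5179
−0.10·log₂(0.10) = 0.3322
−0.26·log₂(0.26) = 0.5053
−0.12·log₂(0.12) = 0.3671
−0.23·log₂(0.23) = 0.4877
Sum ≈ 2.2101 → 2.210 bits.

2.210 bits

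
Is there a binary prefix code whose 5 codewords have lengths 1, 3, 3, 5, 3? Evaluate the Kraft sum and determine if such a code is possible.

0.90625; yes

With common denominator 2^5 = 32: Σ 2^(−ℓᵢ) = 16/32 + 4/32 + 4/32 + 1/32 + 4/32 = 29/32 = 0.90625.
Kraft's inequality requires Σ ≤ 1; here Σ = 0.90625 ≤ 1, so such a prefix code exists.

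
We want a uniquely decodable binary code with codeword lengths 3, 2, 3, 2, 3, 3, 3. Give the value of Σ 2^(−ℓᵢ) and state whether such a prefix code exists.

With common denominator 2^3 = 8: Σ 2^(−ℓᵢ) = 1/8 + 2/8 + 1/8 + 2/8 + 1/8 + 1/8 + 1/8 = 9/8 = 1.125.
Kraft's inequality requires Σ ≤ 1; here Σ = 1.125 > 1, so no such prefix code exists.

1.125; no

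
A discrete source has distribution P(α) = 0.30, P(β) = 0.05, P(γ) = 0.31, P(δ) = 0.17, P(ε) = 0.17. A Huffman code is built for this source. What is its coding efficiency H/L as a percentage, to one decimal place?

Entropy H = −Σ p log₂ p ≈ 2.1302 bits.
Huffman merges: 1/20+17/100→11/50; 17/100+11/50→39/100; 3/10+31/100→61/100; 39/100+61/100→1. L = 111/50 ≈ 2.2200.
Efficiency = H/L = 2.1302/2.2200 = 96.0%.

96.0%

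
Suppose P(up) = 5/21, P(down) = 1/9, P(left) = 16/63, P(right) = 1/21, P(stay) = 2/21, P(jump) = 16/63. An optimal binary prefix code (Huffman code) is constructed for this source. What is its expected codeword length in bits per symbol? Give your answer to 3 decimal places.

2.397 bits/symbol

Repeatedly combine the two least-probable nodes; the expected code length is the sum of the merged weights.
merge 1/21 + 2/21 → 1/7
merge 1/9 + 1/7 → 16/63
merge 5/21 + 16/63 → 31/63
merge 16/63 + 16/63 → 32/63
merge 31/63 + 32/63 → 1
L = 1/7 + 16/63 + 31/63 + 32/63 + 1 = 151/63 ≈ 2.397 bits/symbol.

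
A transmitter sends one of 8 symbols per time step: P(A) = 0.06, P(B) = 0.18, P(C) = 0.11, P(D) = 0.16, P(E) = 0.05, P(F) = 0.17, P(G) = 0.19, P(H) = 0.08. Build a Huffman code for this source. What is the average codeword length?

Repeatedly combine the two least-probable nodes; the expected code length is the sum of the merged weights.
merge 1/20 + 3/50 → 11/100
merge 2/25 + 11/100 → 19/100
merge 11/100 + 4/25 → 27/100
merge 17/100 + 9/50 → 7/20
merge 19/100 + 19/100 → 19/50
merge 27/100 + 7/20 → 31/50
merge 19/50 + 31/50 → 1
L = 11/100 + 19/100 + 27/100 + 7/20 + 19/50 + 31/50 + 1 = 73/25 = 2.92 bits/symbol.

2.92 bits/symbol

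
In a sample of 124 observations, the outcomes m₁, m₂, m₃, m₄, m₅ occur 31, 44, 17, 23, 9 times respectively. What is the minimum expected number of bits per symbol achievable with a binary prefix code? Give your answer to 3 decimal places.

Probabilities are the counts divided by 124.
Repeatedly combine the two least-probable nodes; the expected code length is the sum of the merged weights.
merge 9/124 + 17/124 → 13/62
merge 23/124 + 13/62 → 49/124
merge 1/4 + 11/31 → 75/124
merge 49/124 + 75/124 → 1
L = 13/62 + 49/124 + 75/124 + 1 = 137/62 ≈ 2.210 bits/symbol.

2.210 bits/symbol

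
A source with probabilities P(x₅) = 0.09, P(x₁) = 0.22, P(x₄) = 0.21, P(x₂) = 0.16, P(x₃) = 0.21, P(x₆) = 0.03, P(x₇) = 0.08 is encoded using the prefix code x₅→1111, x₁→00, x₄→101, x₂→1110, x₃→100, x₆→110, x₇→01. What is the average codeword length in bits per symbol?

2.95 bits/symbol

L̄ = Σ pᵢ·ℓᵢ = 0.09·4 + 0.22·2 + 0.21·3 + 0.16·4 + 0.21·3 + 0.03·3 + 0.08·2 = 2.95 bits/symbol.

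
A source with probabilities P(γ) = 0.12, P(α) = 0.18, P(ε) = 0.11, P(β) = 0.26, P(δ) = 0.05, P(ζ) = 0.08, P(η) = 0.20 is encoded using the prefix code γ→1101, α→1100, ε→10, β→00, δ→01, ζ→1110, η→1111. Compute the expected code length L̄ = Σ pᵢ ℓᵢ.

3.16 bits/symbol

L̄ = Σ pᵢ·ℓᵢ = 0.12·4 + 0.18·4 + 0.11·2 + 0.26·2 + 0.05·2 + 0.08·4 + 0.20·4 = 3.16 bits/symbol.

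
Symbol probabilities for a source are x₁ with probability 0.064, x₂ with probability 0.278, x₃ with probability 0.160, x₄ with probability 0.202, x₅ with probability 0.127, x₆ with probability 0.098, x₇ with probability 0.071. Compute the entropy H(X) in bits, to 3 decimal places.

H = −Σ pᵢ log₂ pᵢ.
−0.064·log₂(0.064) = 0.2538
−0.278·log₂(0.278) = 0.5134
−0.160·log₂(0.160) = 0.4230
−0.202·log₂(0.202) = 0.4661
−0.127·log₂(0.127) = 0.3781
−0.098·log₂(0.098) = 0.3284
−0.071·log₂(0.071) = 0.2709
Sum ≈ 2.6338 → 2.634 bits.

2.634 bits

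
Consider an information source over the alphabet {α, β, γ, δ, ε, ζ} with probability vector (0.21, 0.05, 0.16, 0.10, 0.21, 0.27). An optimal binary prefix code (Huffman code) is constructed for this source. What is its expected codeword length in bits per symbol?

2.46 bits/symbol

Repeatedly combine the two least-probable nodes; the expected code length is the sum of the merged weights.
merge 1/20 + 1/10 → 3/20
merge 3/20 + 4/25 → 31/100
merge 21/100 + 21/100 → 21/50
merge 27/100 + 31/100 → 29/50
merge 21/50 + 29/50 → 1
L = 3/20 + 31/100 + 21/50 + 29/50 + 1 = 123/50 = 2.46 bits/symbol.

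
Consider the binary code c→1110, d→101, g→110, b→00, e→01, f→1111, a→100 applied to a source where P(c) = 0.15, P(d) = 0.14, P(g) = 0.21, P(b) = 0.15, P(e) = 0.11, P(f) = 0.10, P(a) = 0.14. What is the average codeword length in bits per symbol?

2.99 bits/symbol

L̄ = Σ pᵢ·ℓᵢ = 0.15·4 + 0.14·3 + 0.21·3 + 0.15·2 + 0.11·2 + 0.10·4 + 0.14·3 = 2.99 bits/symbol.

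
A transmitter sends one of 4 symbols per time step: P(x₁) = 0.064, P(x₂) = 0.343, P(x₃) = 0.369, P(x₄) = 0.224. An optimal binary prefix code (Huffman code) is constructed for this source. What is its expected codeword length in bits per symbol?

1.919 bits/symbol

Repeatedly combine the two least-probable nodes; the expected code length is the sum of the merged weights.
merge 8/125 + 28/125 → 36/125
merge 36/125 + 343/1000 → 631/1000
merge 369/1000 + 631/1000 → 1
L = 36/125 + 631/1000 + 1 = 1919/1000 = 1.919 bits/symbol.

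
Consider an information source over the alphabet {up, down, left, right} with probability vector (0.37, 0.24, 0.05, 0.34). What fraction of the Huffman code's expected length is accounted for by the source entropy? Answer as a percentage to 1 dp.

Entropy H = −Σ p log₂ p ≈ 1.7701 bits.
Huffman merges: 1/20+6/25→29/100; 29/100+17/50→63/100; 37/100+63/100→1. L = 48/25 ≈ 1.9200.
Efficiency = H/L = 1.7701/1.9200 = 92.2%.

92.2%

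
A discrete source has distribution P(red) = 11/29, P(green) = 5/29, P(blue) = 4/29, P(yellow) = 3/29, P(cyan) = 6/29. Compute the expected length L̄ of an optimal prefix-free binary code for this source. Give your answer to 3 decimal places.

Repeatedly combine the two least-probable nodes; the expected code length is the sum of the merged weights.
merge 3/29 + 4/29 → 7/29
merge 5/29 + 6/29 → 11/29
merge 7/29 + 11/29 → 18/29
merge 11/29 + 18/29 → 1
L = 7/29 + 11/29 + 18/29 + 1 = 65/29 ≈ 2.241 bits/symbol.

2.241 bits/symbol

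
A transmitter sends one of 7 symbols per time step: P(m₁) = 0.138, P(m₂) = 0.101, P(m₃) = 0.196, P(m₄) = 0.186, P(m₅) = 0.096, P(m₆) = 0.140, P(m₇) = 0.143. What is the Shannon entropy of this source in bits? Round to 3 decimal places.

H = −Σ pᵢ log₂ pᵢ.
−0.138·log₂(0.138) = 0.3943
−0.101·log₂(0.101) = 0.3341
−0.196·log₂(0.196) = 0.4608
−0.186·log₂(0.186) = 0.4514
−0.096·log₂(0.096) = 0.3246
−0.140·log₂(0.140) = 0.3971
−0.143·log₂(0.143) = 0.4012
Sum ≈ 2.7634 → 2.763 bits.

2.763 bits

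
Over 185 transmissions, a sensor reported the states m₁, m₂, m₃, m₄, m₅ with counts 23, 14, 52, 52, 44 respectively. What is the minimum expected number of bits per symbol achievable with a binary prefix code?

Probabilities are the counts divided by 185.
Repeatedly combine the two least-probable nodes; the expected code length is the sum of the merged weights.
merge 14/185 + 23/185 → 1/5
merge 1/5 + 44/185 → 81/185
merge 52/185 + 52/185 → 104/185
merge 81/185 + 104/185 → 1
L = 1/5 + 81/185 + 104/185 + 1 = 11/5 = 2.2 bits/symbol.

2.2 bits/symbol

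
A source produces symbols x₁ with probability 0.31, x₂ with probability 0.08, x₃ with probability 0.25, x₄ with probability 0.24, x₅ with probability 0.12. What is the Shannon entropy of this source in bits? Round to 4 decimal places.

H = −Σ pᵢ log₂ pᵢ.
−0.31·log₂(0.31) = 0.5238
−0.08·log₂(0.08) = 0.2915
−0.25·log₂(0.25) = 0.5000
−0.24·log₂(0.24) = 0.4941
−0.12·log₂(0.12) = 0.3671
Sum ≈ 2.1765 → 2.1765 bits.

2.1765 bits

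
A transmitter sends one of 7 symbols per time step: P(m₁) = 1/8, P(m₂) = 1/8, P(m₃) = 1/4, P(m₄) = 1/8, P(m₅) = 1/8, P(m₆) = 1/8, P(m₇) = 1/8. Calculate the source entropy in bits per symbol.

2.75 bits

Each probability is a power of 1/2, so log₂(1/p) is an integer.
H = Σ p·log₂(1/p) = 1/8·3 + 1/8·3 + 1/4·2 + 1/8·3 + 1/8·3 + 1/8·3 + 1/8·3 = 2.75 bits.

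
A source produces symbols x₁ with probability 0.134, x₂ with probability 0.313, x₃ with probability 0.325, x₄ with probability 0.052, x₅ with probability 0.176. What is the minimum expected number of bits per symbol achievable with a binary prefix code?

2.186 bits/symbol

Repeatedly combine the two least-probable nodes; the expected code length is the sum of the merged weights.
merge 13/250 + 67/500 → 93/500
merge 22/125 + 93/500 → 181/500
merge 313/1000 + 13/40 → 319/500
merge 181/500 + 319/500 → 1
L = 93/500 + 181/500 + 319/500 + 1 = 1093/500 = 2.186 bits/symbol.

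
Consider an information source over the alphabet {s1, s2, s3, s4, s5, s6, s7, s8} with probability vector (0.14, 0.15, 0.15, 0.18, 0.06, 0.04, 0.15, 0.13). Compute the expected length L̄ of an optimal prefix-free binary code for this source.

Repeatedly combine the two least-probable nodes; the expected code length is the sum of the merged weights.
merge 1/25 + 3/50 → 1/10
merge 1/10 + 13/100 → 23/100
merge 7/50 + 3/20 → 29/100
merge 3/20 + 3/20 → 3/10
merge 9/50 + 23/100 → 41/100
merge 29/100 + 3/10 → 59/100
merge 41/100 + 59/100 → 1
L = 1/10 + 23/100 + 29/100 + 3/10 + 41/100 + 59/100 + 1 = 73/25 = 2.92 bits/symbol.

2.92 bits/symbol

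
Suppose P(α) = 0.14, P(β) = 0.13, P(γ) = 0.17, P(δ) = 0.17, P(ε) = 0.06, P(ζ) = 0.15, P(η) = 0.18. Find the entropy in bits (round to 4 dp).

2.7483 bits

H = −Σ pᵢ log₂ pᵢ.
−0.14·log₂(0.14) = 0.3971
−0.13·log₂(0.13) = 0.3826
−0.17·log₂(0.17) = 0.4346
−0.17·log₂(0.17) = 0.4346
−0.06·log₂(0.06) = 0.2435
−0.15·log₂(0.15) = 0.4105
−0.18·log₂(0.18) = 0.4453
Sum ≈ 2.7483 → 2.7483 bits.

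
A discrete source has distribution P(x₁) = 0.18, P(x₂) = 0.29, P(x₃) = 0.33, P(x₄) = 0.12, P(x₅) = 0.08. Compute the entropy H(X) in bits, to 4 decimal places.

H = −Σ pᵢ log₂ pᵢ.
−0.18·log₂(0.18) = 0.4453
−0.29·log₂(0.29) = 0.5179
−0.33·log₂(0.33) = 0.5278
−0.12·log₂(0.12) = 0.3671
−0.08·log₂(0.08) = 0.2915
Sum ≈ 2.1496 → 2.1496 bits.

2.1496 bits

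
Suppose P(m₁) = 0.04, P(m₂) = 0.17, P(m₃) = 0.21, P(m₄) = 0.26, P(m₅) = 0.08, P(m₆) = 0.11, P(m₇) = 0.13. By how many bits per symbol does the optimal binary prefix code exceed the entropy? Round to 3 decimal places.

0.027 bits

Entropy H = −Σ p log₂ p ≈ 2.6229 bits.
Huffman merges: 1/25+2/25→3/25; 11/100+3/25→23/100; 13/100+17/100→3/10; 21/100+23/100→11/25; 13/50+3/10→14/25; 11/25+14/25→1. L = 53/20 ≈ 2.6500.
L − H = 2.6500 − 2.6229 = 0.027 bits.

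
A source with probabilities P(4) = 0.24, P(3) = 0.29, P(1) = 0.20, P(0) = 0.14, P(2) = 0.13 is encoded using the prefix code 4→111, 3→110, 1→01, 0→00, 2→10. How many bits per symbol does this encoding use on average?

2.53 bits/symbol

L̄ = Σ pᵢ·ℓᵢ = 0.24·3 + 0.29·3 + 0.20·2 + 0.14·2 + 0.13·2 = 2.53 bits/symbol.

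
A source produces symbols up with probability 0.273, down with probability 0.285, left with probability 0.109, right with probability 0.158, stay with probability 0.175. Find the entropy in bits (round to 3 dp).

2.237 bits

H = −Σ pᵢ log₂ pᵢ.
−0.273·log₂(0.273) = 0.5113
−0.285·log₂(0.285) = 0.5161
−0.109·log₂(0.109) = 0.3485
−0.158·log₂(0.158) = 0.4206
−0.175·log₂(0.175) = 0.4401
Sum ≈ 2.2366 → 2.237 bits.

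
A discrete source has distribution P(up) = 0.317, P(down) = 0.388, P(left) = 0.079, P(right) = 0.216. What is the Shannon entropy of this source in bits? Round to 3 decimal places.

H = −Σ pᵢ log₂ pᵢ.
−0.317·log₂(0.317) = 0.5254
−0.388·log₂(0.388) = 0.5300
−0.079·log₂(0.079) = 0.2893
−0.216·log₂(0.216) = 0.4776
Sum ≈ 1.8222 → 1.822 bits.

1.822 bits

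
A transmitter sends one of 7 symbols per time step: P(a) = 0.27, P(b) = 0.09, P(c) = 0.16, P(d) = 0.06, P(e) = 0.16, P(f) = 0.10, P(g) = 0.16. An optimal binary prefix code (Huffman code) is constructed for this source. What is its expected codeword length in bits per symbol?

2.72 bits/symbol

Repeatedly combine the two least-probable nodes; the expected code length is the sum of the merged weights.
merge 3/50 + 9/100 → 3/20
merge 1/10 + 3/20 → 1/4
merge 4/25 + 4/25 → 8/25
merge 4/25 + 1/4 → 41/100
merge 27/100 + 8/25 → 59/100
merge 41/100 + 59/100 → 1
L = 3/20 + 1/4 + 8/25 + 41/100 + 59/100 + 1 = 68/25 = 2.72 bits/symbol.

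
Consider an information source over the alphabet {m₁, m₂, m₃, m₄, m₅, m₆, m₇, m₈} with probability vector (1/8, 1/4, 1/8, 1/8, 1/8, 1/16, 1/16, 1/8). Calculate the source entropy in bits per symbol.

Each probability is a power of 1/2, so log₂(1/p) is an integer.
H = Σ p·log₂(1/p) = 1/8·3 + 1/4·2 + 1/8·3 + 1/8·3 + 1/8·3 + 1/16·4 + 1/16·4 + 1/8·3 = 2.875 bits.

2.875 bits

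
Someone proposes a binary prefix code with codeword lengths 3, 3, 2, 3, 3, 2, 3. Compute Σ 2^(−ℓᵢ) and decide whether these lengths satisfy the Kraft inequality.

1.125; no

With common denominator 2^3 = 8: Σ 2^(−ℓᵢ) = 1/8 + 1/8 + 2/8 + 1/8 + 1/8 + 2/8 + 1/8 = 9/8 = 1.125.
Kraft's inequality requires Σ ≤ 1; here Σ = 1.125 > 1, so no such prefix code exists.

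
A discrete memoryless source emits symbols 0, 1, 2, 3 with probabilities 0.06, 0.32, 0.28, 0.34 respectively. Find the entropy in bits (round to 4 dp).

1.8130 bits

H = −Σ pᵢ log₂ pᵢ.
−0.06·log₂(0.06) = 0.2435
−0.32·log₂(0.32) = 0.5260
−0.28·log₂(0.28) = 0.5142
−0.34·log₂(0.34) = 0.5292
Sum ≈ 1.8130 → 1.8130 bits.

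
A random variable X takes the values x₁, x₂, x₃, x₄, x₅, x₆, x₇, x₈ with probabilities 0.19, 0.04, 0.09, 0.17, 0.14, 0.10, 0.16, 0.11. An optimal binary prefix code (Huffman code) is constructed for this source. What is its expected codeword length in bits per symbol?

2.94 bits/symbol

Repeatedly combine the two least-probable nodes; the expected code length is the sum of the merged weights.
merge 1/25 + 9/100 → 13/100
merge 1/10 + 11/100 → 21/100
merge 13/100 + 7/50 → 27/100
merge 4/25 + 17/100 → 33/100
merge 19/100 + 21/100 → 2/5
merge 27/100 + 33/100 → 3/5
merge 2/5 + 3/5 → 1
L = 13/100 + 21/100 + 27/100 + 33/100 + 2/5 + 3/5 + 1 = 147/50 = 2.94 bits/symbol.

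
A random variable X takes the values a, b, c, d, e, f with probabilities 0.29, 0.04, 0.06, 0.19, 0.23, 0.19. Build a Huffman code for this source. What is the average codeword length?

Repeatedly combine the two least-probable nodes; the expected code length is the sum of the merged weights.
merge 1/25 + 3/50 → 1/10
merge 1/10 + 19/100 → 29/100
merge 19/100 + 23/100 → 21/50
merge 29/100 + 29/100 → 29/50
merge 21/50 + 29/50 → 1
L = 1/10 + 29/100 + 21/50 + 29/50 + 1 = 239/100 = 2.39 bits/symbol.

2.39 bits/symbol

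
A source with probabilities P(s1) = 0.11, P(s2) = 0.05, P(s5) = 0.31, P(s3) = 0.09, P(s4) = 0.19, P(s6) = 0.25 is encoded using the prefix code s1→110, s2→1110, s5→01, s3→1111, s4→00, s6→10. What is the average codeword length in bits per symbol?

L̄ = Σ pᵢ·ℓᵢ = 0.11·3 + 0.05·4 + 0.31·2 + 0.09·4 + 0.19·2 + 0.25·2 = 2.39 bits/symbol.

2.39 bits/symbol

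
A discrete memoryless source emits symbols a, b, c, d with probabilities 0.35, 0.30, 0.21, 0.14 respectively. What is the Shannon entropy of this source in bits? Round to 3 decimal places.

1.921 bits

H = −Σ pᵢ log₂ pᵢ.
−0.35·log₂(0.35) = 0.5301
−0.30·log₂(0.30) = 0.5211
−0.21·log₂(0.21) = 0.4728
−0.14·log₂(0.14) = 0.3971
Sum ≈ 1.9211 → 1.921 bits.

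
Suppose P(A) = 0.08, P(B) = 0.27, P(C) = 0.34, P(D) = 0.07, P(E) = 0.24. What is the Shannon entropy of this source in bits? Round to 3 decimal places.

2.093 bits

H = −Σ pᵢ log₂ pᵢ.
−0.08·log₂(0.08) = 0.2915
−0.27·log₂(0.27) = 0.5100
−0.34·log₂(0.34) = 0.5292
−0.07·log₂(0.07) = 0.2686
−0.24·log₂(0.24) = 0.4941
Sum ≈ 2.0934 → 2.093 bits.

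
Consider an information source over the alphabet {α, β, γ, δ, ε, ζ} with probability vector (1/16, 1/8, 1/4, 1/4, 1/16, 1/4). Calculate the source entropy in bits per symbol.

Each probability is a power of 1/2, so log₂(1/p) is an integer.
H = Σ p·log₂(1/p) = 1/16·4 + 1/8·3 + 1/4·2 + 1/4·2 + 1/16·4 + 1/4·2 = 2.375 bits.

2.375 bits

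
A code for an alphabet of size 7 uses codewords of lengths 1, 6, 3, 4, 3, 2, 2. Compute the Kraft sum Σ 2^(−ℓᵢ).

1.328125

With common denominator 2^6 = 64: Σ 2^(−ℓᵢ) = 32/64 + 1/64 + 8/64 + 4/64 + 8/64 + 16/64 + 16/64 = 85/64 = 1.328125.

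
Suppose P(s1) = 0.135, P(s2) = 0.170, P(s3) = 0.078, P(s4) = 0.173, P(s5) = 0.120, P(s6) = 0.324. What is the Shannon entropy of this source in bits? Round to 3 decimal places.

H = −Σ pᵢ log₂ pᵢ.
−0.135·log₂(0.135) = 0.3900
−0.170·log₂(0.170) = 0.4346
−0.078·log₂(0.078) = 0.2871
−0.173·log₂(0.173) = 0.4379
−0.120·log₂(0.120) = 0.3671
−0.324·log₂(0.324) = 0.5268
Sum ≈ 2.4434 → 2.443 bits.

2.443 bits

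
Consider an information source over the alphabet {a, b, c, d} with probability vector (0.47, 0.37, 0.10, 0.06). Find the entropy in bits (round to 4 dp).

1.6184 bits

H = −Σ pᵢ log₂ pᵢ.
−0.47·log₂(0.47) = 0.5120
−0.37·log₂(0.37) = 0.5307
−0.10·log₂(0.10) = 0.3322
−0.06·log₂(0.06) = 0.2435
Sum ≈ 1.6184 → 1.6184 bits.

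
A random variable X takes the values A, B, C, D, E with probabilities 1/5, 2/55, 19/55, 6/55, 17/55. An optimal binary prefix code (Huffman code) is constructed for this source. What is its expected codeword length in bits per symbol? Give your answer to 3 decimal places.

Repeatedly combine the two least-probable nodes; the expected code length is the sum of the merged weights.
merge 2/55 + 6/55 → 8/55
merge 8/55 + 1/5 → 19/55
merge 17/55 + 19/55 → 36/55
merge 19/55 + 36/55 → 1
L = 8/55 + 19/55 + 36/55 + 1 = 118/55 ≈ 2.145 bits/symbol.

2.145 bits/symbol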